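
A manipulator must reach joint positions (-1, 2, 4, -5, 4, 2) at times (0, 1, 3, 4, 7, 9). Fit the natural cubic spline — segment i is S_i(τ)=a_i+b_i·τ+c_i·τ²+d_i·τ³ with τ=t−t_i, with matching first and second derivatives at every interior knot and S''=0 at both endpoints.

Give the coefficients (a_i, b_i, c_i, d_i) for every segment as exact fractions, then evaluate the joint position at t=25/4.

  seg 0: a=-1 b=1446/553 c=0 d=213/553
  seg 1: a=2 b=2085/553 c=639/553 d=-1405/1106
  seg 2: a=4 b=-3789/553 c=-3576/553 d=2388/553
  seg 3: a=-5 b=-3777/553 c=3588/553 d=-592/553
  seg 4: a=4 b=1767/553 c=-1740/553 d=290/553
S(25/4) = 631/2212

Δ: Δ0=3, Δ1=1, Δ2=-9, Δ3=3, Δ4=-1
row 1: diag=6, rhs=-12; c'=1/3, d'=-2
row 2: denom=6−2·1/3=16/3; d'=(-60−2·-2)/(16/3)=-21/2
row 3: denom=8−1·3/16=125/16; d'=(72−1·-21/2)/(125/16)=264/25
row 4: denom=10−3·48/125=1106/125; d'=(-24−3·264/25)/(1106/125)=-3480/553
back: M4=-3480/553
back: M3=264/25−48/125·-3480/553=7176/553
back: M2=-21/2−3/16·7176/553=-7152/553
back: M1=-2−1/3·-7152/553=1278/553
M: M0=0, M1=1278/553, M2=-7152/553, M3=7176/553, M4=-3480/553, M5=0
seg 0: a=-1, c=M0/2=0, d=(M1−M0)/(6·1)=213/553, b=Δ0−h0·(2M0+M1)/6=1446/553
seg 1: a=2, c=M1/2=639/553, d=(M2−M1)/(6·2)=-1405/1106, b=Δ1−h1·(2M1+M2)/6=2085/553
seg 2: a=4, c=M2/2=-3576/553, d=(M3−M2)/(6·1)=2388/553, b=Δ2−h2·(2M2+M3)/6=-3789/553
seg 3: a=-5, c=M3/2=3588/553, d=(M4−M3)/(6·3)=-592/553, b=Δ3−h3·(2M3+M4)/6=-3777/553
seg 4: a=4, c=M4/2=-1740/553, d=(M5−M4)/(6·2)=290/553, b=Δ4−h4·(2M4+M5)/6=1767/553
t_q=25/4 → seg 3, τ=9/4; S=-5+-3777/553·τ+3588/553·τ²+-592/553·τ³=631/2212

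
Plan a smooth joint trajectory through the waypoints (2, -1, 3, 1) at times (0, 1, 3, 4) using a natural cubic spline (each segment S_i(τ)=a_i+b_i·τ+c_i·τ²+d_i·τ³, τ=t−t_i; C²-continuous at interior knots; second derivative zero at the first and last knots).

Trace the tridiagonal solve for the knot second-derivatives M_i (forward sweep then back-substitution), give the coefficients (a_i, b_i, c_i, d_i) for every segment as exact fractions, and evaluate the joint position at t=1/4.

  seg 0: a=2 b=-67/16 c=0 d=19/16
  seg 1: a=-1 b=-5/8 c=57/16 d=-9/8
  seg 2: a=3 b=1/8 c=-51/16 d=17/16
S(1/4) = 995/1024

Δ: Δ0=-3, Δ1=2, Δ2=-2
row 1: diag=6, rhs=30; c'=1/3, d'=5
row 2: denom=6−2·1/3=16/3; d'=(-24−2·5)/(16/3)=-51/8
back: M2=-51/8
back: M1=5−1/3·-51/8=57/8
M: M0=0, M1=57/8, M2=-51/8, M3=0
seg 0: a=2, c=M0/2=0, d=(M1−M0)/(6·1)=19/16, b=Δ0−h0·(2M0+M1)/6=-67/16
seg 1: a=-1, c=M1/2=57/16, d=(M2−M1)/(6·2)=-9/8, b=Δ1−h1·(2M1+M2)/6=-5/8
seg 2: a=3, c=M2/2=-51/16, d=(M3−M2)/(6·1)=17/16, b=Δ2−h2·(2M2+M3)/6=1/8
t_q=1/4 → seg 0, τ=1/4; S=2+-67/16·τ+0·τ²+19/16·τ³=995/1024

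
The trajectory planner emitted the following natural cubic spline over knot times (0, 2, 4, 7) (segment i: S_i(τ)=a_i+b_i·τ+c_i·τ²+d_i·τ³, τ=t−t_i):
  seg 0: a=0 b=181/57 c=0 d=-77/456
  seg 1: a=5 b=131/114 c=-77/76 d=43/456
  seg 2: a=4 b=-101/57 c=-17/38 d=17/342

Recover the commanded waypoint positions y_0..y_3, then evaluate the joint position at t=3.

y_0 = S_0(0) = a_0 = 0
y_1 = S_1(0) = a_1 = 5
y_2 = S_2(0) = a_2 = 4
y_3 = S_2(3) = -4
t_q=3 is in segment 1 (τ=1); S_1(τ)=795/152

y_0=0 y_1=5 y_2=4 y_3=-4
S(3) = 795/152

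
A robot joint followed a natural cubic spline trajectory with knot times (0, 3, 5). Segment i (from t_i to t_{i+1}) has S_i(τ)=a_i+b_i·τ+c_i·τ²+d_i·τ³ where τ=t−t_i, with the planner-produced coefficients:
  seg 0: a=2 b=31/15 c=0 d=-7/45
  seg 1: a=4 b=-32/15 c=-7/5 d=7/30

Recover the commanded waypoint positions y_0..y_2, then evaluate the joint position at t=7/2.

y_0 = S_0(0) = a_0 = 2
y_1 = S_1(0) = a_1 = 4
y_2 = S_1(2) = -4
t_q=7/2 is in segment 1 (τ=1/2); S_1(τ)=209/80

y_0=2 y_1=4 y_2=-4
S(7/2) = 209/80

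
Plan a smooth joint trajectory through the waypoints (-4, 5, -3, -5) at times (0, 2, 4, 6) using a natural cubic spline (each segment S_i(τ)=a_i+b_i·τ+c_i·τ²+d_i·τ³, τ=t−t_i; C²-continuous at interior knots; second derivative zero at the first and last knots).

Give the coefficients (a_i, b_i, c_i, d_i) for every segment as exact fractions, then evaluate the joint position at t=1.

  seg 0: a=-4 b=209/30 c=0 d=-37/60
  seg 1: a=5 b=-13/30 c=-37/10 d=23/24
  seg 2: a=-3 b=-56/15 c=41/20 d=-41/120
S(1) = 47/20

Δ: Δ0=9/2, Δ1=-4, Δ2=-1
row 1: diag=8, rhs=-51; c'=1/4, d'=-51/8
row 2: denom=8−2·1/4=15/2; d'=(18−2·-51/8)/(15/2)=41/10
back: M2=41/10
back: M1=-51/8−1/4·41/10=-37/5
M: M0=0, M1=-37/5, M2=41/10, M3=0
seg 0: a=-4, c=M0/2=0, d=(M1−M0)/(6·2)=-37/60, b=Δ0−h0·(2M0+M1)/6=209/30
seg 1: a=5, c=M1/2=-37/10, d=(M2−M1)/(6·2)=23/24, b=Δ1−h1·(2M1+M2)/6=-13/30
seg 2: a=-3, c=M2/2=41/20, d=(M3−M2)/(6·2)=-41/120, b=Δ2−h2·(2M2+M3)/6=-56/15
t_q=1 → seg 0, τ=1; S=-4+209/30·τ+0·τ²+-37/60·τ³=47/20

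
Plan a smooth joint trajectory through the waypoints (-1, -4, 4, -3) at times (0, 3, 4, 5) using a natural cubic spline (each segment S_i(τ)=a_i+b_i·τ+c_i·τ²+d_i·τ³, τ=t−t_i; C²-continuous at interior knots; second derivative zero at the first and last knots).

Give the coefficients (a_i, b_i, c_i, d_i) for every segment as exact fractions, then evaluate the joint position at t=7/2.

  seg 0: a=-1 b=-184/31 c=0 d=17/31
  seg 1: a=-4 b=275/31 c=153/31 d=-180/31
  seg 2: a=4 b=41/31 c=-387/31 d=129/31
S(7/2) = 117/124

Δ: Δ0=-1, Δ1=8, Δ2=-7
row 1: diag=8, rhs=54; c'=1/8, d'=27/4
row 2: denom=4−1·1/8=31/8; d'=(-90−1·27/4)/(31/8)=-774/31
back: M2=-774/31
back: M1=27/4−1/8·-774/31=306/31
M: M0=0, M1=306/31, M2=-774/31, M3=0
seg 0: a=-1, c=M0/2=0, d=(M1−M0)/(6·3)=17/31, b=Δ0−h0·(2M0+M1)/6=-184/31
seg 1: a=-4, c=M1/2=153/31, d=(M2−M1)/(6·1)=-180/31, b=Δ1−h1·(2M1+M2)/6=275/31
seg 2: a=4, c=M2/2=-387/31, d=(M3−M2)/(6·1)=129/31, b=Δ2−h2·(2M2+M3)/6=41/31
t_q=7/2 → seg 1, τ=1/2; S=-4+275/31·τ+153/31·τ²+-180/31·τ³=117/124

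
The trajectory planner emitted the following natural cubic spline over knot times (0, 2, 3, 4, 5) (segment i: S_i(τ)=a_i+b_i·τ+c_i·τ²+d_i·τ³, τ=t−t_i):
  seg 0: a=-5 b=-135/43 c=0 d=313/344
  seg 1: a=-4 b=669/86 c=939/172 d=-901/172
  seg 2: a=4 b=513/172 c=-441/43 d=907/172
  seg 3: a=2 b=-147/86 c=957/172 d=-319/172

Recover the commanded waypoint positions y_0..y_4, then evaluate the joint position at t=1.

y_0=-5 y_1=-4 y_2=4 y_3=2 y_4=4
S(1) = -2487/344

y_0 = S_0(0) = a_0 = -5
y_1 = S_1(0) = a_1 = -4
y_2 = S_2(0) = a_2 = 4
y_3 = S_3(0) = a_3 = 2
y_4 = S_3(1) = 4
t_q=1 is in segment 0 (τ=1); S_0(τ)=-2487/344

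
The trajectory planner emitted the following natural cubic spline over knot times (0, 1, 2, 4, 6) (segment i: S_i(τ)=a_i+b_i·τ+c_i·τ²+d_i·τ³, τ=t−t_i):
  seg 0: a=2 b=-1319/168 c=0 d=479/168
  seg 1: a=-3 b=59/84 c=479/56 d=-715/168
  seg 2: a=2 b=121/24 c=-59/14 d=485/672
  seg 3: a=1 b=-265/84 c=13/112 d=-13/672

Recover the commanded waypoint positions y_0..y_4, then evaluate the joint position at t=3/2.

y_0 = S_0(0) = a_0 = 2
y_1 = S_1(0) = a_1 = -3
y_2 = S_2(0) = a_2 = 2
y_3 = S_3(0) = a_3 = 1
y_4 = S_3(2) = -5
t_q=3/2 is in segment 1 (τ=1/2); S_1(τ)=-467/448

y_0=2 y_1=-3 y_2=2 y_3=1 y_4=-5
S(3/2) = -467/448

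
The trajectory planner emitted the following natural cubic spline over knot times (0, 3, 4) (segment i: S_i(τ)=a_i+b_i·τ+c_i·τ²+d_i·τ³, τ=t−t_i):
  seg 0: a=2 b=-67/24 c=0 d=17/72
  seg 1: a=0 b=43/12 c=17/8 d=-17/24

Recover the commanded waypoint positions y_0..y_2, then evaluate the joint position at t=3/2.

y_0=2 y_1=0 y_2=5
S(3/2) = -89/64

y_0 = S_0(0) = a_0 = 2
y_1 = S_1(0) = a_1 = 0
y_2 = S_1(1) = 5
t_q=3/2 is in segment 0 (τ=3/2); S_0(τ)=-89/64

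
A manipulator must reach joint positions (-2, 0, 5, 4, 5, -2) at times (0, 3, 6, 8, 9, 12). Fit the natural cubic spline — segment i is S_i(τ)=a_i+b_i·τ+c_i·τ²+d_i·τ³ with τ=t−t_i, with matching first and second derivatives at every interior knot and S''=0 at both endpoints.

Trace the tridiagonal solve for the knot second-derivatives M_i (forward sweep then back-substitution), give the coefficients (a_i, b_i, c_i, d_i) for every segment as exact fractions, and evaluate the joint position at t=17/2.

Δ: Δ0=2/3, Δ1=5/3, Δ2=-1/2, Δ3=1, Δ4=-7/3
row 1: diag=12, rhs=6; c'=1/4, d'=1/2
row 2: denom=10−3·1/4=37/4; d'=(-13−3·1/2)/(37/4)=-58/37
row 3: denom=6−2·8/37=206/37; d'=(9−2·-58/37)/(206/37)=449/206
row 4: denom=8−1·37/206=1611/206; d'=(-20−1·449/206)/(1611/206)=-1523/537
back: M4=-1523/537
back: M3=449/206−37/206·-1523/537=1444/537
back: M2=-58/37−8/37·1444/537=-1154/537
back: M1=1/2−1/4·-1154/537=557/537
M: M0=0, M1=557/537, M2=-1154/537, M3=1444/537, M4=-1523/537, M5=0
seg 0: a=-2, c=M0/2=0, d=(M1−M0)/(6·3)=557/9666, b=Δ0−h0·(2M0+M1)/6=53/358
seg 1: a=0, c=M1/2=557/1074, d=(M2−M1)/(6·3)=-1711/9666, b=Δ1−h1·(2M1+M2)/6=305/179
seg 2: a=5, c=M2/2=-577/537, d=(M3−M2)/(6·2)=433/1074, b=Δ2−h2·(2M2+M3)/6=13/358
seg 3: a=4, c=M3/2=722/537, d=(M4−M3)/(6·1)=-989/1074, b=Δ3−h3·(2M3+M4)/6=619/1074
seg 4: a=5, c=M4/2=-1523/1074, d=(M5−M4)/(6·3)=1523/9666, b=Δ4−h4·(2M4+M5)/6=90/179
t_q=17/2 → seg 3, τ=1/2; S=4+619/1074·τ+722/537·τ²+-989/1074·τ³=38743/8592

  seg 0: a=-2 b=53/358 c=0 d=557/9666
  seg 1: a=0 b=305/179 c=557/1074 d=-1711/9666
  seg 2: a=5 b=13/358 c=-577/537 d=433/1074
  seg 3: a=4 b=619/1074 c=722/537 d=-989/1074
  seg 4: a=5 b=90/179 c=-1523/1074 d=1523/9666
S(17/2) = 38743/8592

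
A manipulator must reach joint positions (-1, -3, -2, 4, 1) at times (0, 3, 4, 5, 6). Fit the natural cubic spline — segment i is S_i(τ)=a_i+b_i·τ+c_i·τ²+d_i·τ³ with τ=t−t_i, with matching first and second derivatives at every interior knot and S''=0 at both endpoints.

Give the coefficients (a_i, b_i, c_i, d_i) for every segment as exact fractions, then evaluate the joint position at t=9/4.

Δ: Δ0=-2/3, Δ1=1, Δ2=6, Δ3=-3
row 1: diag=8, rhs=10; c'=1/8, d'=5/4
row 2: denom=4−1·1/8=31/8; d'=(30−1·5/4)/(31/8)=230/31
row 3: denom=4−1·8/31=116/31; d'=(-54−1·230/31)/(116/31)=-476/29
back: M3=-476/29
back: M2=230/31−8/31·-476/29=338/29
back: M1=5/4−1/8·338/29=-6/29
M: M0=0, M1=-6/29, M2=338/29, M3=-476/29, M4=0
seg 0: a=-1, c=M0/2=0, d=(M1−M0)/(6·3)=-1/87, b=Δ0−h0·(2M0+M1)/6=-49/87
seg 1: a=-3, c=M1/2=-3/29, d=(M2−M1)/(6·1)=172/87, b=Δ1−h1·(2M1+M2)/6=-76/87
seg 2: a=-2, c=M2/2=169/29, d=(M3−M2)/(6·1)=-407/87, b=Δ2−h2·(2M2+M3)/6=422/87
seg 3: a=4, c=M3/2=-238/29, d=(M4−M3)/(6·1)=238/87, b=Δ3−h3·(2M3+M4)/6=215/87
t_q=9/4 → seg 0, τ=9/4; S=-1+-49/87·τ+0·τ²+-1/87·τ³=-4451/1856

  seg 0: a=-1 b=-49/87 c=0 d=-1/87
  seg 1: a=-3 b=-76/87 c=-3/29 d=172/87
  seg 2: a=-2 b=422/87 c=169/29 d=-407/87
  seg 3: a=4 b=215/87 c=-238/29 d=238/87
S(9/4) = -4451/1856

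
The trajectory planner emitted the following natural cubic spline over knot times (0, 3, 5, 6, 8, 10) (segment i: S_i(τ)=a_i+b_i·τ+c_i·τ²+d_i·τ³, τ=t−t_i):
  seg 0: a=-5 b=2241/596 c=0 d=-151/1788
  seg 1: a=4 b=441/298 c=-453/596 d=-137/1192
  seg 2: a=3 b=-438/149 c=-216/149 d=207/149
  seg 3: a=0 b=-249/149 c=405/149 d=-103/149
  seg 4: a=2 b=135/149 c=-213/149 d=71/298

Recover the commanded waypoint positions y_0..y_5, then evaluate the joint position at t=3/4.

y_0=-5 y_1=4 y_2=3 y_3=0 y_4=2 y_5=0
S(3/4) = -84511/38144

y_0 = S_0(0) = a_0 = -5
y_1 = S_1(0) = a_1 = 4
y_2 = S_2(0) = a_2 = 3
y_3 = S_3(0) = a_3 = 0
y_4 = S_4(0) = a_4 = 2
y_5 = S_4(2) = 0
t_q=3/4 is in segment 0 (τ=3/4); S_0(τ)=-84511/38144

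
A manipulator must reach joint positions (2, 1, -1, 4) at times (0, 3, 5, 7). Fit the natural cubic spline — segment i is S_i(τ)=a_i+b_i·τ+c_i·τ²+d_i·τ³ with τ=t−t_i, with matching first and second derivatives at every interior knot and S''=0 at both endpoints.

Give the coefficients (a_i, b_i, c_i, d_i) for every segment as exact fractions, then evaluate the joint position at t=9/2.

  seg 0: a=2 b=35/228 c=0 d=-37/684
  seg 1: a=1 b=-149/114 c=-37/76 d=73/228
  seg 2: a=-1 b=67/114 c=109/76 d=-109/456
S(9/2) = -593/608

Δ: Δ0=-1/3, Δ1=-1, Δ2=5/2
row 1: diag=10, rhs=-4; c'=1/5, d'=-2/5
row 2: denom=8−2·1/5=38/5; d'=(21−2·-2/5)/(38/5)=109/38
back: M2=109/38
back: M1=-2/5−1/5·109/38=-37/38
M: M0=0, M1=-37/38, M2=109/38, M3=0
seg 0: a=2, c=M0/2=0, d=(M1−M0)/(6·3)=-37/684, b=Δ0−h0·(2M0+M1)/6=35/228
seg 1: a=1, c=M1/2=-37/76, d=(M2−M1)/(6·2)=73/228, b=Δ1−h1·(2M1+M2)/6=-149/114
seg 2: a=-1, c=M2/2=109/76, d=(M3−M2)/(6·2)=-109/456, b=Δ2−h2·(2M2+M3)/6=67/114
t_q=9/2 → seg 1, τ=3/2; S=1+-149/114·τ+-37/76·τ²+73/228·τ³=-593/608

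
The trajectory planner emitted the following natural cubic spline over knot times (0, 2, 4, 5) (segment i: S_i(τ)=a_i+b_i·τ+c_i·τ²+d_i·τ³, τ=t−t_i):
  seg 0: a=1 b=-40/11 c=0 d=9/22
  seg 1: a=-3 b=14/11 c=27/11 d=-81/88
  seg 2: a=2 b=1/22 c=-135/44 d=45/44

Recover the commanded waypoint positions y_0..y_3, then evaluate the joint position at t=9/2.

y_0=1 y_1=-3 y_2=2 y_3=0
S(9/2) = 487/352

y_0 = S_0(0) = a_0 = 1
y_1 = S_1(0) = a_1 = -3
y_2 = S_2(0) = a_2 = 2
y_3 = S_2(1) = 0
t_q=9/2 is in segment 2 (τ=1/2); S_2(τ)=487/352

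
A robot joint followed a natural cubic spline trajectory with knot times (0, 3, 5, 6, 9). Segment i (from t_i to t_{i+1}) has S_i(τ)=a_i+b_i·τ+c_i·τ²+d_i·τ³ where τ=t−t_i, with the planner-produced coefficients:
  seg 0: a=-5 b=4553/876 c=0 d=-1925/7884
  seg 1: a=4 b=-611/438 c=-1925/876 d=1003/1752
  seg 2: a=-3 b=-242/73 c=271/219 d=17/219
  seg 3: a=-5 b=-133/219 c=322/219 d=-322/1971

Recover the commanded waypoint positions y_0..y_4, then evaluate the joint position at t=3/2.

y_0 = S_0(0) = a_0 = -5
y_1 = S_1(0) = a_1 = 4
y_2 = S_2(0) = a_2 = -3
y_3 = S_3(0) = a_3 = -5
y_4 = S_3(3) = 2
t_q=3/2 is in segment 0 (τ=3/2); S_0(τ)=4607/2336

y_0=-5 y_1=4 y_2=-3 y_3=-5 y_4=2
S(3/2) = 4607/2336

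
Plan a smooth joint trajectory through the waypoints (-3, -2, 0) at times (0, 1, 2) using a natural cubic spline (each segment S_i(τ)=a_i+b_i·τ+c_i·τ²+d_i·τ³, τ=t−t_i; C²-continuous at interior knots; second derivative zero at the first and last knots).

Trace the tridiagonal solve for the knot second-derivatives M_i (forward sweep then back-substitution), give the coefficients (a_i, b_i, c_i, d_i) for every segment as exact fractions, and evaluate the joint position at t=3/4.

Δ: Δ0=1, Δ1=2
row 1: diag=4, rhs=6; c'=1/4, d'=3/2
back: M1=3/2
M: M0=0, M1=3/2, M2=0
seg 0: a=-3, c=M0/2=0, d=(M1−M0)/(6·1)=1/4, b=Δ0−h0·(2M0+M1)/6=3/4
seg 1: a=-2, c=M1/2=3/4, d=(M2−M1)/(6·1)=-1/4, b=Δ1−h1·(2M1+M2)/6=3/2
t_q=3/4 → seg 0, τ=3/4; S=-3+3/4·τ+0·τ²+1/4·τ³=-597/256

  seg 0: a=-3 b=3/4 c=0 d=1/4
  seg 1: a=-2 b=3/2 c=3/4 d=-1/4
S(3/4) = -597/256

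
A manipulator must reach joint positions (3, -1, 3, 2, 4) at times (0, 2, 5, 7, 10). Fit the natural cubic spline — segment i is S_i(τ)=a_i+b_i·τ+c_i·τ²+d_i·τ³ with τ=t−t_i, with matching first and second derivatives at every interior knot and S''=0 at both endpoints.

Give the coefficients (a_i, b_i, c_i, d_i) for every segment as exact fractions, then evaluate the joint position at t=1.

Δ: Δ0=-2, Δ1=4/3, Δ2=-1/2, Δ3=2/3
row 1: diag=10, rhs=20; c'=3/10, d'=2
row 2: denom=10−3·3/10=91/10; d'=(-11−3·2)/(91/10)=-170/91
row 3: denom=10−2·20/91=870/91; d'=(7−2·-170/91)/(870/91)=977/870
back: M3=977/870
back: M2=-170/91−20/91·977/870=-184/87
back: M1=2−3/10·-184/87=382/145
M: M0=0, M1=382/145, M2=-184/87, M3=977/870, M4=0
seg 0: a=3, c=M0/2=0, d=(M1−M0)/(6·2)=191/870, b=Δ0−h0·(2M0+M1)/6=-1252/435
seg 1: a=-1, c=M1/2=191/145, d=(M2−M1)/(6·3)=-1033/3915, b=Δ1−h1·(2M1+M2)/6=-106/435
seg 2: a=3, c=M2/2=-92/87, d=(M3−M2)/(6·2)=313/1160, b=Δ2−h2·(2M2+M3)/6=233/435
seg 3: a=2, c=M3/2=977/1740, d=(M4−M3)/(6·3)=-977/15660, b=Δ3−h3·(2M3+M4)/6=-397/870
t_q=1 → seg 0, τ=1; S=3+-1252/435·τ+0·τ²+191/870·τ³=99/290

  seg 0: a=3 b=-1252/435 c=0 d=191/870
  seg 1: a=-1 b=-106/435 c=191/145 d=-1033/3915
  seg 2: a=3 b=233/435 c=-92/87 d=313/1160
  seg 3: a=2 b=-397/870 c=977/1740 d=-977/15660
S(1) = 99/290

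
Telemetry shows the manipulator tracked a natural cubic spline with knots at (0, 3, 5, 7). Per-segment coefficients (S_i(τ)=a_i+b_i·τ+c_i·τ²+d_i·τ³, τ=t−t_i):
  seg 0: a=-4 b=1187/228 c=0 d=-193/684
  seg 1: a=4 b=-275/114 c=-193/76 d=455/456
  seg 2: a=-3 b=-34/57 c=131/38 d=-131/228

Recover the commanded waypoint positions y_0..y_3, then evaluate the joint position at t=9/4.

y_0=-4 y_1=4 y_2=-3 y_3=5
S(9/4) = 21887/4864

y_0 = S_0(0) = a_0 = -4
y_1 = S_1(0) = a_1 = 4
y_2 = S_2(0) = a_2 = -3
y_3 = S_2(2) = 5
t_q=9/4 is in segment 0 (τ=9/4); S_0(τ)=21887/4864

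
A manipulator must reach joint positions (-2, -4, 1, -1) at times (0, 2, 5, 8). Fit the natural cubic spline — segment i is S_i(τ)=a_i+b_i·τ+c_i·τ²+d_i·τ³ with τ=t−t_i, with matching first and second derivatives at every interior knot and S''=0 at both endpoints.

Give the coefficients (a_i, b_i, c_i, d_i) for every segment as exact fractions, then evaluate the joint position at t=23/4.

  seg 0: a=-2 b=-63/37 c=0 d=13/74
  seg 1: a=-4 b=15/37 c=39/37 d=-211/999
  seg 2: a=1 b=38/37 c=-94/111 d=94/999
S(23/4) = 1579/1184

Δ: Δ0=-1, Δ1=5/3, Δ2=-2/3
row 1: diag=10, rhs=16; c'=3/10, d'=8/5
row 2: denom=12−3·3/10=111/10; d'=(-14−3·8/5)/(111/10)=-188/111
back: M2=-188/111
back: M1=8/5−3/10·-188/111=78/37
M: M0=0, M1=78/37, M2=-188/111, M3=0
seg 0: a=-2, c=M0/2=0, d=(M1−M0)/(6·2)=13/74, b=Δ0−h0·(2M0+M1)/6=-63/37
seg 1: a=-4, c=M1/2=39/37, d=(M2−M1)/(6·3)=-211/999, b=Δ1−h1·(2M1+M2)/6=15/37
seg 2: a=1, c=M2/2=-94/111, d=(M3−M2)/(6·3)=94/999, b=Δ2−h2·(2M2+M3)/6=38/37
t_q=23/4 → seg 2, τ=3/4; S=1+38/37·τ+-94/111·τ²+94/999·τ³=1579/1184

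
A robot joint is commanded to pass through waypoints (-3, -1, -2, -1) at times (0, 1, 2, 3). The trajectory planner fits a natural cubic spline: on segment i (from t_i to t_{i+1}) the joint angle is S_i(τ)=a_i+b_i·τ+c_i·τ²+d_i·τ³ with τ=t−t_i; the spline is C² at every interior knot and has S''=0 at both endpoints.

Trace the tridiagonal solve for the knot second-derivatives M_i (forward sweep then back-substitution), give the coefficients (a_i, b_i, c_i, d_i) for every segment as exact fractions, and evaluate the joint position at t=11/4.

Δ: Δ0=2, Δ1=-1, Δ2=1
row 1: diag=4, rhs=-18; c'=1/4, d'=-9/2
row 2: denom=4−1·1/4=15/4; d'=(12−1·-9/2)/(15/4)=22/5
back: M2=22/5
back: M1=-9/2−1/4·22/5=-28/5
M: M0=0, M1=-28/5, M2=22/5, M3=0
seg 0: a=-3, c=M0/2=0, d=(M1−M0)/(6·1)=-14/15, b=Δ0−h0·(2M0+M1)/6=44/15
seg 1: a=-1, c=M1/2=-14/5, d=(M2−M1)/(6·1)=5/3, b=Δ1−h1·(2M1+M2)/6=2/15
seg 2: a=-2, c=M2/2=11/5, d=(M3−M2)/(6·1)=-11/15, b=Δ2−h2·(2M2+M3)/6=-7/15
t_q=11/4 → seg 2, τ=3/4; S=-2+-7/15·τ+11/5·τ²+-11/15·τ³=-91/64

  seg 0: a=-3 b=44/15 c=0 d=-14/15
  seg 1: a=-1 b=2/15 c=-14/5 d=5/3
  seg 2: a=-2 b=-7/15 c=11/5 d=-11/15
S(11/4) = -91/64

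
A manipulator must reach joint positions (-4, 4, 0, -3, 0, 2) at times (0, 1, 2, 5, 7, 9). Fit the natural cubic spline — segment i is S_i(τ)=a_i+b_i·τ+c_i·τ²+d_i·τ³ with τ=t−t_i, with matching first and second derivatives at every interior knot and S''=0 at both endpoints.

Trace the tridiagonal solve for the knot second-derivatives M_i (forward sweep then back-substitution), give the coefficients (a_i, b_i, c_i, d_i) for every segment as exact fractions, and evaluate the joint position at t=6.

  seg 0: a=-4 b=23141/2068 c=0 d=-6597/2068
  seg 1: a=4 b=1675/1034 c=-19791/2068 d=8169/2068
  seg 2: a=0 b=-11725/2068 c=1179/517 d=-499/2068
  seg 3: a=-3 b=1549/1034 c=225/2068 d=-223/4136
  seg 4: a=0 b=665/517 c=-111/517 d=37/1034
S(6) = -5985/4136

Δ: Δ0=8, Δ1=-4, Δ2=-1, Δ3=3/2, Δ4=1
row 1: diag=4, rhs=-72; c'=1/4, d'=-18
row 2: denom=8−1·1/4=31/4; d'=(18−1·-18)/(31/4)=144/31
row 3: denom=10−3·12/31=274/31; d'=(15−3·144/31)/(274/31)=33/274
row 4: denom=8−2·31/137=1034/137; d'=(-3−2·33/274)/(1034/137)=-222/517
back: M4=-222/517
back: M3=33/274−31/137·-222/517=225/1034
back: M2=144/31−12/31·225/1034=2358/517
back: M1=-18−1/4·2358/517=-19791/1034
M: M0=0, M1=-19791/1034, M2=2358/517, M3=225/1034, M4=-222/517, M5=0
seg 0: a=-4, c=M0/2=0, d=(M1−M0)/(6·1)=-6597/2068, b=Δ0−h0·(2M0+M1)/6=23141/2068
seg 1: a=4, c=M1/2=-19791/2068, d=(M2−M1)/(6·1)=8169/2068, b=Δ1−h1·(2M1+M2)/6=1675/1034
seg 2: a=0, c=M2/2=1179/517, d=(M3−M2)/(6·3)=-499/2068, b=Δ2−h2·(2M2+M3)/6=-11725/2068
seg 3: a=-3, c=M3/2=225/2068, d=(M4−M3)/(6·2)=-223/4136, b=Δ3−h3·(2M3+M4)/6=1549/1034
seg 4: a=0, c=M4/2=-111/517, d=(M5−M4)/(6·2)=37/1034, b=Δ4−h4·(2M4+M5)/6=665/517
t_q=6 → seg 3, τ=1; S=-3+1549/1034·τ+225/2068·τ²+-223/4136·τ³=-5985/4136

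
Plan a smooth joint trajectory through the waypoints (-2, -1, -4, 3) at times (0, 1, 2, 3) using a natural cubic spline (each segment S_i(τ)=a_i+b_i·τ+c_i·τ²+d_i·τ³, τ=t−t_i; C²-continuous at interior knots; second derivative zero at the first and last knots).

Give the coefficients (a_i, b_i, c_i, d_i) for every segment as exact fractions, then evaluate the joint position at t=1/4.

Δ: Δ0=1, Δ1=-3, Δ2=7
row 1: diag=4, rhs=-24; c'=1/4, d'=-6
row 2: denom=4−1·1/4=15/4; d'=(60−1·-6)/(15/4)=88/5
back: M2=88/5
back: M1=-6−1/4·88/5=-52/5
M: M0=0, M1=-52/5, M2=88/5, M3=0
seg 0: a=-2, c=M0/2=0, d=(M1−M0)/(6·1)=-26/15, b=Δ0−h0·(2M0+M1)/6=41/15
seg 1: a=-1, c=M1/2=-26/5, d=(M2−M1)/(6·1)=14/3, b=Δ1−h1·(2M1+M2)/6=-37/15
seg 2: a=-4, c=M2/2=44/5, d=(M3−M2)/(6·1)=-44/15, b=Δ2−h2·(2M2+M3)/6=17/15
t_q=1/4 → seg 0, τ=1/4; S=-2+41/15·τ+0·τ²+-26/15·τ³=-43/32

  seg 0: a=-2 b=41/15 c=0 d=-26/15
  seg 1: a=-1 b=-37/15 c=-26/5 d=14/3
  seg 2: a=-4 b=17/15 c=44/5 d=-44/15
S(1/4) = -43/32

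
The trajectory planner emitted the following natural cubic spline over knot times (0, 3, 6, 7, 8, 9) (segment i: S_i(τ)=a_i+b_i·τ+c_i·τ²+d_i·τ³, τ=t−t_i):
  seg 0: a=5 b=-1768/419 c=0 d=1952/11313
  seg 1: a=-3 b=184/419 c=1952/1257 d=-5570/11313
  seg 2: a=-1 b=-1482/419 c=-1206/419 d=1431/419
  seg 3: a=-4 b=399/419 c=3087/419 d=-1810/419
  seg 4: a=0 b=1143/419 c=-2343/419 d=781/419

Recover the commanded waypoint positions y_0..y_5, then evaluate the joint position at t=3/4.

y_0 = S_0(0) = a_0 = 5
y_1 = S_1(0) = a_1 = -3
y_2 = S_2(0) = a_2 = -1
y_3 = S_3(0) = a_3 = -4
y_4 = S_4(0) = a_4 = 0
y_5 = S_4(1) = -1
t_q=3/4 is in segment 0 (τ=3/4); S_0(τ)=1599/838

y_0=5 y_1=-3 y_2=-1 y_3=-4 y_4=0 y_5=-1
S(3/4) = 1599/838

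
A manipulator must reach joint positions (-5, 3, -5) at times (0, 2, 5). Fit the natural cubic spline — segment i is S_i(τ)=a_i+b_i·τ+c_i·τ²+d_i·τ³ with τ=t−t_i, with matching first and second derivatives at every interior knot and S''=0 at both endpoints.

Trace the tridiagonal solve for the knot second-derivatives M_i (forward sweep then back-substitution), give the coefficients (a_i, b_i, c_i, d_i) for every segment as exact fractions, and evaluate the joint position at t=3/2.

  seg 0: a=-5 b=16/3 c=0 d=-1/3
  seg 1: a=3 b=4/3 c=-2 d=2/9
S(3/2) = 15/8

Δ: Δ0=4, Δ1=-8/3
row 1: diag=10, rhs=-40; c'=3/10, d'=-4
back: M1=-4
M: M0=0, M1=-4, M2=0
seg 0: a=-5, c=M0/2=0, d=(M1−M0)/(6·2)=-1/3, b=Δ0−h0·(2M0+M1)/6=16/3
seg 1: a=3, c=M1/2=-2, d=(M2−M1)/(6·3)=2/9, b=Δ1−h1·(2M1+M2)/6=4/3
t_q=3/2 → seg 0, τ=3/2; S=-5+16/3·τ+0·τ²+-1/3·τ³=15/8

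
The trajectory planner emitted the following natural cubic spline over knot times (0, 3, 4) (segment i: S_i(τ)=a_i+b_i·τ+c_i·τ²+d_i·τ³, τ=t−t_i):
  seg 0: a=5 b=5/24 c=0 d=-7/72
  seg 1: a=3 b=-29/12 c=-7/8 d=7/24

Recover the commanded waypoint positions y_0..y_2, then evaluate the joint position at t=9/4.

y_0=5 y_1=3 y_2=0
S(9/4) = 2233/512

y_0 = S_0(0) = a_0 = 5
y_1 = S_1(0) = a_1 = 3
y_2 = S_1(1) = 0
t_q=9/4 is in segment 0 (τ=9/4); S_0(τ)=2233/512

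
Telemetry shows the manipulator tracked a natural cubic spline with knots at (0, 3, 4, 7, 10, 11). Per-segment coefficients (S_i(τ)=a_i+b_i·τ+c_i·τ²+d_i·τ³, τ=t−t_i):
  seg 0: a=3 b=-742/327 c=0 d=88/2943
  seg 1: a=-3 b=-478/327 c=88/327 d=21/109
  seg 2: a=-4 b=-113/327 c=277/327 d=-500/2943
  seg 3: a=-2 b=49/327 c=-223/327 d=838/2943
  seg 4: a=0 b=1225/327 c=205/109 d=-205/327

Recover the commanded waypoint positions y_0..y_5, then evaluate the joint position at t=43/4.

y_0=3 y_1=-3 y_2=-4 y_3=-2 y_4=0 y_5=5
S(43/4) = 25135/6976

y_0 = S_0(0) = a_0 = 3
y_1 = S_1(0) = a_1 = -3
y_2 = S_2(0) = a_2 = -4
y_3 = S_3(0) = a_3 = -2
y_4 = S_4(0) = a_4 = 0
y_5 = S_4(1) = 5
t_q=43/4 is in segment 4 (τ=3/4); S_4(τ)=25135/6976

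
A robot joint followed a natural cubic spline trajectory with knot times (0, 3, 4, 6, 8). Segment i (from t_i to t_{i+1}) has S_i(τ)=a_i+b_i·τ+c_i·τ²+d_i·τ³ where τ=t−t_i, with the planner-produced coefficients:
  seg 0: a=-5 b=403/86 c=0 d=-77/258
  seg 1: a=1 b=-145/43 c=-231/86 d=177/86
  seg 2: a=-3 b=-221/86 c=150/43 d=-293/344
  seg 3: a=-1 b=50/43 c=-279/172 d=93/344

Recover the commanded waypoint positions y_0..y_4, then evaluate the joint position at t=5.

y_0 = S_0(0) = a_0 = -5
y_1 = S_1(0) = a_1 = 1
y_2 = S_2(0) = a_2 = -3
y_3 = S_3(0) = a_3 = -1
y_4 = S_3(2) = -3
t_q=5 is in segment 2 (τ=1); S_2(τ)=-1009/344

y_0=-5 y_1=1 y_2=-3 y_3=-1 y_4=-3
S(5) = -1009/344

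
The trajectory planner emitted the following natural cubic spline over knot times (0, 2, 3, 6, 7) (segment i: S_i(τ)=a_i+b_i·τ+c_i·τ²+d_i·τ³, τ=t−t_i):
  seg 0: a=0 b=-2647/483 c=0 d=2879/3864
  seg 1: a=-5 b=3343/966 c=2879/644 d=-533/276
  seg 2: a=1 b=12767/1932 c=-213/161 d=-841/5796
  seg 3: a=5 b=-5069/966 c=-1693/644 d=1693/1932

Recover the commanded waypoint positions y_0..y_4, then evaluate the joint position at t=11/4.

y_0=0 y_1=-5 y_2=1 y_3=5 y_4=-2
S(11/4) = -29039/41216

y_0 = S_0(0) = a_0 = 0
y_1 = S_1(0) = a_1 = -5
y_2 = S_2(0) = a_2 = 1
y_3 = S_3(0) = a_3 = 5
y_4 = S_3(1) = -2
t_q=11/4 is in segment 1 (τ=3/4); S_1(τ)=-29039/41216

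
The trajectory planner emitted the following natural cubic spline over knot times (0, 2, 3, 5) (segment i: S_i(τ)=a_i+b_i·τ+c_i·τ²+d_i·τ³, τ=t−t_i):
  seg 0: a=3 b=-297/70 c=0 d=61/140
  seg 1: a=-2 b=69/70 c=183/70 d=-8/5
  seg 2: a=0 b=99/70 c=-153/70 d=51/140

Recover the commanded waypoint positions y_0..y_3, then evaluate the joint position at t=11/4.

y_0=3 y_1=-2 y_2=0 y_3=-3
S(11/4) = -521/1120

y_0 = S_0(0) = a_0 = 3
y_1 = S_1(0) = a_1 = -2
y_2 = S_2(0) = a_2 = 0
y_3 = S_2(2) = -3
t_q=11/4 is in segment 1 (τ=3/4); S_1(τ)=-521/1120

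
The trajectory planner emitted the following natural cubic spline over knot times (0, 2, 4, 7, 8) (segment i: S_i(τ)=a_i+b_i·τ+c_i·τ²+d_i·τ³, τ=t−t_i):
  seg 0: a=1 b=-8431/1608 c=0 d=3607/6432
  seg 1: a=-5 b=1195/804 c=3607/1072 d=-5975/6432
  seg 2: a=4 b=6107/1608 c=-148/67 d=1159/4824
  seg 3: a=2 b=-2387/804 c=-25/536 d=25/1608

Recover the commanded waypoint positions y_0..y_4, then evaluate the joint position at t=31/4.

y_0=1 y_1=-5 y_2=4 y_3=2 y_4=-1
S(31/4) = -8451/34304

y_0 = S_0(0) = a_0 = 1
y_1 = S_1(0) = a_1 = -5
y_2 = S_2(0) = a_2 = 4
y_3 = S_3(0) = a_3 = 2
y_4 = S_3(1) = -1
t_q=31/4 is in segment 3 (τ=3/4); S_3(τ)=-8451/34304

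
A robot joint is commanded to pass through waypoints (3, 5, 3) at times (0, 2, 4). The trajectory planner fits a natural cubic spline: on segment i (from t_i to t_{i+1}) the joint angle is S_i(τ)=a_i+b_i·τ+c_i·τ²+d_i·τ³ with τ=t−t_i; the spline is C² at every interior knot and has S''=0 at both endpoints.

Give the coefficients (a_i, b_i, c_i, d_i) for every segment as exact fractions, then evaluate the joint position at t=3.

Δ: Δ0=1, Δ1=-1
row 1: diag=8, rhs=-12; c'=1/4, d'=-3/2
back: M1=-3/2
M: M0=0, M1=-3/2, M2=0
seg 0: a=3, c=M0/2=0, d=(M1−M0)/(6·2)=-1/8, b=Δ0−h0·(2M0+M1)/6=3/2
seg 1: a=5, c=M1/2=-3/4, d=(M2−M1)/(6·2)=1/8, b=Δ1−h1·(2M1+M2)/6=0
t_q=3 → seg 1, τ=1; S=5+0·τ+-3/4·τ²+1/8·τ³=35/8

  seg 0: a=3 b=3/2 c=0 d=-1/8
  seg 1: a=5 b=0 c=-3/4 d=1/8
S(3) = 35/8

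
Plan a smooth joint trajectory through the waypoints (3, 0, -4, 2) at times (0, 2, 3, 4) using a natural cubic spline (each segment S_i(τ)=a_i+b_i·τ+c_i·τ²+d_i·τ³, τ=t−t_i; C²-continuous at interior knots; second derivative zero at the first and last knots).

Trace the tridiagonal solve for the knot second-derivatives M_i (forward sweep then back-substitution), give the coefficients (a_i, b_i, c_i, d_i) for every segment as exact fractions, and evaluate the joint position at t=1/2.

  seg 0: a=3 b=11/46 c=0 d=-10/23
  seg 1: a=0 b=-229/46 c=-60/23 d=165/46
  seg 2: a=-4 b=13/23 c=375/46 d=-125/46
S(1/2) = 141/46

Δ: Δ0=-3/2, Δ1=-4, Δ2=6
row 1: diag=6, rhs=-15; c'=1/6, d'=-5/2
row 2: denom=4−1·1/6=23/6; d'=(60−1·-5/2)/(23/6)=375/23
back: M2=375/23
back: M1=-5/2−1/6·375/23=-120/23
M: M0=0, M1=-120/23, M2=375/23, M3=0
seg 0: a=3, c=M0/2=0, d=(M1−M0)/(6·2)=-10/23, b=Δ0−h0·(2M0+M1)/6=11/46
seg 1: a=0, c=M1/2=-60/23, d=(M2−M1)/(6·1)=165/46, b=Δ1−h1·(2M1+M2)/6=-229/46
seg 2: a=-4, c=M2/2=375/46, d=(M3−M2)/(6·1)=-125/46, b=Δ2−h2·(2M2+M3)/6=13/23
t_q=1/2 → seg 0, τ=1/2; S=3+11/46·τ+0·τ²+-10/23·τ³=141/46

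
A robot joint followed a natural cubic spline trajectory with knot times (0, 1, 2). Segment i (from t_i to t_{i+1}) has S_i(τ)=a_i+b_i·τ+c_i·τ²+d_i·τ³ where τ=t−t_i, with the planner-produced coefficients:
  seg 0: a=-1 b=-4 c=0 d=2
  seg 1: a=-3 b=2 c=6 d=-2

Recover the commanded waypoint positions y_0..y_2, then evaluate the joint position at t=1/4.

y_0=-1 y_1=-3 y_2=3
S(1/4) = -63/32

y_0 = S_0(0) = a_0 = -1
y_1 = S_1(0) = a_1 = -3
y_2 = S_1(1) = 3
t_q=1/4 is in segment 0 (τ=1/4); S_0(τ)=-63/32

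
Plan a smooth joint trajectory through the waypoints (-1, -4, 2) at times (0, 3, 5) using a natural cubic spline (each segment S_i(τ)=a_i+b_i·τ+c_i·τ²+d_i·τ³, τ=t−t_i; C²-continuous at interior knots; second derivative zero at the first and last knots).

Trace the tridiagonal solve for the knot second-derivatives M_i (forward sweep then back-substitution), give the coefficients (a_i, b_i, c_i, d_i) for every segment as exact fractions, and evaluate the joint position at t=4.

Δ: Δ0=-1, Δ1=3
row 1: diag=10, rhs=24; c'=1/5, d'=12/5
back: M1=12/5
M: M0=0, M1=12/5, M2=0
seg 0: a=-1, c=M0/2=0, d=(M1−M0)/(6·3)=2/15, b=Δ0−h0·(2M0+M1)/6=-11/5
seg 1: a=-4, c=M1/2=6/5, d=(M2−M1)/(6·2)=-1/5, b=Δ1−h1·(2M1+M2)/6=7/5
t_q=4 → seg 1, τ=1; S=-4+7/5·τ+6/5·τ²+-1/5·τ³=-8/5

  seg 0: a=-1 b=-11/5 c=0 d=2/15
  seg 1: a=-4 b=7/5 c=6/5 d=-1/5
S(4) = -8/5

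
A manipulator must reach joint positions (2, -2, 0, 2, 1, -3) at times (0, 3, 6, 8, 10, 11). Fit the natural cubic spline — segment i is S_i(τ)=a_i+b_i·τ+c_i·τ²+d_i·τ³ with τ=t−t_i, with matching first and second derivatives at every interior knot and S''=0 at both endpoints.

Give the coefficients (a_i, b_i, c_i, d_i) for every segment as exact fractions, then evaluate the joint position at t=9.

Δ: Δ0=-4/3, Δ1=2/3, Δ2=1, Δ3=-1/2, Δ4=-4
row 1: diag=12, rhs=12; c'=1/4, d'=1
row 2: denom=10−3·1/4=37/4; d'=(2−3·1)/(37/4)=-4/37
row 3: denom=8−2·8/37=280/37; d'=(-9−2·-4/37)/(280/37)=-65/56
row 4: denom=6−2·37/140=383/70; d'=(-21−2·-65/56)/(383/70)=-2615/766
back: M4=-2615/766
back: M3=-65/56−37/140·-2615/766=-99/383
back: M2=-4/37−8/37·-99/383=-20/383
back: M1=1−1/4·-20/383=388/383
M: M0=0, M1=388/383, M2=-20/383, M3=-99/383, M4=-2615/766, M5=0
seg 0: a=2, c=M0/2=0, d=(M1−M0)/(6·3)=194/3447, b=Δ0−h0·(2M0+M1)/6=-2114/1149
seg 1: a=-2, c=M1/2=194/383, d=(M2−M1)/(6·3)=-68/1149, b=Δ1−h1·(2M1+M2)/6=-368/1149
seg 2: a=0, c=M2/2=-10/383, d=(M3−M2)/(6·2)=-79/4596, b=Δ2−h2·(2M2+M3)/6=1288/1149
seg 3: a=2, c=M3/2=-99/766, d=(M4−M3)/(6·2)=-2417/9192, b=Δ3−h3·(2M3+M4)/6=931/1149
seg 4: a=1, c=M4/2=-2615/1532, d=(M5−M4)/(6·1)=2615/4596, b=Δ4−h4·(2M4+M5)/6=-6577/2298
t_q=9 → seg 3, τ=1; S=2+931/1149·τ+-99/766·τ²+-2417/9192·τ³=7409/3064

  seg 0: a=2 b=-2114/1149 c=0 d=194/3447
  seg 1: a=-2 b=-368/1149 c=194/383 d=-68/1149
  seg 2: a=0 b=1288/1149 c=-10/383 d=-79/4596
  seg 3: a=2 b=931/1149 c=-99/766 d=-2417/9192
  seg 4: a=1 b=-6577/2298 c=-2615/1532 d=2615/4596
S(9) = 7409/3064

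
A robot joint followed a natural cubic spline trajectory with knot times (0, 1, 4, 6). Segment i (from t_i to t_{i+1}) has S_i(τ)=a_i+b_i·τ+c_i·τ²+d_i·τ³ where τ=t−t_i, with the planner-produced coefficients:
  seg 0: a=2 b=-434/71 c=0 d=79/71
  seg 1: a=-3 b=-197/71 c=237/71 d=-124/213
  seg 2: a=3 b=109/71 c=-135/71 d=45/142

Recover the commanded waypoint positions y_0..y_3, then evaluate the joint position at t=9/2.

y_0=2 y_1=-3 y_2=3 y_3=1
S(9/2) = 3785/1136

y_0 = S_0(0) = a_0 = 2
y_1 = S_1(0) = a_1 = -3
y_2 = S_2(0) = a_2 = 3
y_3 = S_2(2) = 1
t_q=9/2 is in segment 2 (τ=1/2); S_2(τ)=3785/1136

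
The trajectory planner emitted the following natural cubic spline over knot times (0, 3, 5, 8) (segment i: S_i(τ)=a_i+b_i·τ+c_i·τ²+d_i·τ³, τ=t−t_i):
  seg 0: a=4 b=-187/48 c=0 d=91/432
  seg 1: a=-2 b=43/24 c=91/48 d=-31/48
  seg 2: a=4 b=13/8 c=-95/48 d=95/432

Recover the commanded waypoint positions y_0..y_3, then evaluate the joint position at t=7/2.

y_0=4 y_1=-2 y_2=4 y_3=-3
S(7/2) = -91/128

y_0 = S_0(0) = a_0 = 4
y_1 = S_1(0) = a_1 = -2
y_2 = S_2(0) = a_2 = 4
y_3 = S_2(3) = -3
t_q=7/2 is in segment 1 (τ=1/2); S_1(τ)=-91/128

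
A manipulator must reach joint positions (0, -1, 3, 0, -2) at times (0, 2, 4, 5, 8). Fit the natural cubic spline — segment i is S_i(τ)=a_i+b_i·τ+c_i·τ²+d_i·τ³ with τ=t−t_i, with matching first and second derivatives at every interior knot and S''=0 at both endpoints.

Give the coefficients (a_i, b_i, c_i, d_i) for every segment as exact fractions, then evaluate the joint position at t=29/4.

Δ: Δ0=-1/2, Δ1=2, Δ2=-3, Δ3=-2/3
row 1: diag=8, rhs=15; c'=1/4, d'=15/8
row 2: denom=6−2·1/4=11/2; d'=(-30−2·15/8)/(11/2)=-135/22
row 3: denom=8−1·2/11=86/11; d'=(14−1·-135/22)/(86/11)=443/172
back: M3=443/172
back: M2=-135/22−2/11·443/172=-284/43
back: M1=15/8−1/4·-284/43=1213/344
M: M0=0, M1=1213/344, M2=-284/43, M3=443/172, M4=0
seg 0: a=0, c=M0/2=0, d=(M1−M0)/(6·2)=1213/4128, b=Δ0−h0·(2M0+M1)/6=-1729/1032
seg 1: a=-1, c=M1/2=1213/688, d=(M2−M1)/(6·2)=-3485/4128, b=Δ1−h1·(2M1+M2)/6=955/516
seg 2: a=3, c=M2/2=-142/43, d=(M3−M2)/(6·1)=1579/1032, b=Δ2−h2·(2M2+M3)/6=-1267/1032
seg 3: a=0, c=M3/2=443/344, d=(M4−M3)/(6·3)=-443/3096, b=Δ3−h3·(2M3+M4)/6=-1673/516
t_q=29/4 → seg 3, τ=9/4; S=0+-1673/516·τ+443/344·τ²+-443/3096·τ³=-52959/22016

  seg 0: a=0 b=-1729/1032 c=0 d=1213/4128
  seg 1: a=-1 b=955/516 c=1213/688 d=-3485/4128
  seg 2: a=3 b=-1267/1032 c=-142/43 d=1579/1032
  seg 3: a=0 b=-1673/516 c=443/344 d=-443/3096
S(29/4) = -52959/22016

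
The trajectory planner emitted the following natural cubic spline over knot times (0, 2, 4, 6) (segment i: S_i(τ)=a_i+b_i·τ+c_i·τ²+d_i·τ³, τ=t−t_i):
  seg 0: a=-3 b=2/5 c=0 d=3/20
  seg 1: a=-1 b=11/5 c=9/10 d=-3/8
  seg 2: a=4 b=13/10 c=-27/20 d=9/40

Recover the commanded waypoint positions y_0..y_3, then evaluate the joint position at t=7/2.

y_0 = S_0(0) = a_0 = -3
y_1 = S_1(0) = a_1 = -1
y_2 = S_2(0) = a_2 = 4
y_3 = S_2(2) = 3
t_q=7/2 is in segment 1 (τ=3/2); S_1(τ)=979/320

y_0=-3 y_1=-1 y_2=4 y_3=3
S(7/2) = 979/320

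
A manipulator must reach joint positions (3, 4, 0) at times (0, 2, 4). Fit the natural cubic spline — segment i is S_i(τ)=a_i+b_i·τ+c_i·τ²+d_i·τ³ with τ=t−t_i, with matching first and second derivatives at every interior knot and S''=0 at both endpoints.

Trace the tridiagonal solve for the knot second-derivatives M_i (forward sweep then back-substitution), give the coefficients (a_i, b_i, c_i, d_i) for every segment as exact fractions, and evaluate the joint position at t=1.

  seg 0: a=3 b=9/8 c=0 d=-5/32
  seg 1: a=4 b=-3/4 c=-15/16 d=5/32
S(1) = 127/32

Δ: Δ0=1/2, Δ1=-2
row 1: diag=8, rhs=-15; c'=1/4, d'=-15/8
back: M1=-15/8
M: M0=0, M1=-15/8, M2=0
seg 0: a=3, c=M0/2=0, d=(M1−M0)/(6·2)=-5/32, b=Δ0−h0·(2M0+M1)/6=9/8
seg 1: a=4, c=M1/2=-15/16, d=(M2−M1)/(6·2)=5/32, b=Δ1−h1·(2M1+M2)/6=-3/4
t_q=1 → seg 0, τ=1; S=3+9/8·τ+0·τ²+-5/32·τ³=127/32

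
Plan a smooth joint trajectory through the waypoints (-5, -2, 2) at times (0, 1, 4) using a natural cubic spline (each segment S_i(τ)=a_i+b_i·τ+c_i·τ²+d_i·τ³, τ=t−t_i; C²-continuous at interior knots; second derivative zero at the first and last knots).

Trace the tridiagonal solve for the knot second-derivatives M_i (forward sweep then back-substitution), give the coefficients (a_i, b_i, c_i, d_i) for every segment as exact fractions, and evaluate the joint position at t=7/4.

Δ: Δ0=3, Δ1=4/3
row 1: diag=8, rhs=-10; c'=3/8, d'=-5/4
back: M1=-5/4
M: M0=0, M1=-5/4, M2=0
seg 0: a=-5, c=M0/2=0, d=(M1−M0)/(6·1)=-5/24, b=Δ0−h0·(2M0+M1)/6=77/24
seg 1: a=-2, c=M1/2=-5/8, d=(M2−M1)/(6·3)=5/72, b=Δ1−h1·(2M1+M2)/6=31/12
t_q=7/4 → seg 1, τ=3/4; S=-2+31/12·τ+-5/8·τ²+5/72·τ³=-197/512

  seg 0: a=-5 b=77/24 c=0 d=-5/24
  seg 1: a=-2 b=31/12 c=-5/8 d=5/72
S(7/4) = -197/512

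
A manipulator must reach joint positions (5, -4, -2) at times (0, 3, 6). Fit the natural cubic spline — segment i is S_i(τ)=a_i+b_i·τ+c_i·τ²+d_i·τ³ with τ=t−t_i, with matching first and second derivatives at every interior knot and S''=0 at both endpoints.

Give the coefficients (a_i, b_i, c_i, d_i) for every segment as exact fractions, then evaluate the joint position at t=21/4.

  seg 0: a=5 b=-47/12 c=0 d=11/108
  seg 1: a=-4 b=-7/6 c=11/12 d=-11/108
S(21/4) = -805/256

Δ: Δ0=-3, Δ1=2/3
row 1: diag=12, rhs=22; c'=1/4, d'=11/6
back: M1=11/6
M: M0=0, M1=11/6, M2=0
seg 0: a=5, c=M0/2=0, d=(M1−M0)/(6·3)=11/108, b=Δ0−h0·(2M0+M1)/6=-47/12
seg 1: a=-4, c=M1/2=11/12, d=(M2−M1)/(6·3)=-11/108, b=Δ1−h1·(2M1+M2)/6=-7/6
t_q=21/4 → seg 1, τ=9/4; S=-4+-7/6·τ+11/12·τ²+-11/108·τ³=-805/256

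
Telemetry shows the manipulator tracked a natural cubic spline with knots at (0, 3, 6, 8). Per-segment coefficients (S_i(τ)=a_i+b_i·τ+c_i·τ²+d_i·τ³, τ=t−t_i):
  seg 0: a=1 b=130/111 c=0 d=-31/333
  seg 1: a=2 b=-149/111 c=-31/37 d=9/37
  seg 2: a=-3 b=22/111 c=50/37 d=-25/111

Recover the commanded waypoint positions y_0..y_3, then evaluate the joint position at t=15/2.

y_0 = S_0(0) = a_0 = 1
y_1 = S_1(0) = a_1 = 2
y_2 = S_2(0) = a_2 = -3
y_3 = S_2(2) = 1
t_q=15/2 is in segment 2 (τ=3/2); S_2(τ)=-125/296

y_0=1 y_1=2 y_2=-3 y_3=1
S(15/2) = -125/296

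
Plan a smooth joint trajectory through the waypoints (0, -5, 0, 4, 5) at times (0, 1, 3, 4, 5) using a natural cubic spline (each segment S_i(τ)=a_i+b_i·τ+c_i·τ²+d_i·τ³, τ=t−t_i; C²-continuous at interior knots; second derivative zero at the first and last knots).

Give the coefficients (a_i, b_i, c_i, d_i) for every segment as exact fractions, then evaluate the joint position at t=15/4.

Δ: Δ0=-5, Δ1=5/2, Δ2=4, Δ3=1
row 1: diag=6, rhs=45; c'=1/3, d'=15/2
row 2: denom=6−2·1/3=16/3; d'=(9−2·15/2)/(16/3)=-9/8
row 3: denom=4−1·3/16=61/16; d'=(-18−1·-9/8)/(61/16)=-270/61
back: M3=-270/61
back: M2=-9/8−3/16·-270/61=-18/61
back: M1=15/2−1/3·-18/61=927/122
M: M0=0, M1=927/122, M2=-18/61, M3=-270/61, M4=0
seg 0: a=0, c=M0/2=0, d=(M1−M0)/(6·1)=309/244, b=Δ0−h0·(2M0+M1)/6=-1529/244
seg 1: a=-5, c=M1/2=927/244, d=(M2−M1)/(6·2)=-321/488, b=Δ1−h1·(2M1+M2)/6=-301/122
seg 2: a=0, c=M2/2=-9/61, d=(M3−M2)/(6·1)=-42/61, b=Δ2−h2·(2M2+M3)/6=295/61
seg 3: a=4, c=M3/2=-135/61, d=(M4−M3)/(6·1)=45/61, b=Δ3−h3·(2M3+M4)/6=151/61
t_q=15/4 → seg 2, τ=3/4; S=0+295/61·τ+-9/61·τ²+-42/61·τ³=6351/1952

  seg 0: a=0 b=-1529/244 c=0 d=309/244
  seg 1: a=-5 b=-301/122 c=927/244 d=-321/488
  seg 2: a=0 b=295/61 c=-9/61 d=-42/61
  seg 3: a=4 b=151/61 c=-135/61 d=45/61
S(15/4) = 6351/1952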